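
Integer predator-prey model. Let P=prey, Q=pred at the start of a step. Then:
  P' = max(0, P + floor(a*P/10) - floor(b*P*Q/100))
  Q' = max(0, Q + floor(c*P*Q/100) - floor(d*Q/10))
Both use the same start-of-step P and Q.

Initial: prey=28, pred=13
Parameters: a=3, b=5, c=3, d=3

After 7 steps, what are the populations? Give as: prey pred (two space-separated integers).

Step 1: prey: 28+8-18=18; pred: 13+10-3=20
Step 2: prey: 18+5-18=5; pred: 20+10-6=24
Step 3: prey: 5+1-6=0; pred: 24+3-7=20
Step 4: prey: 0+0-0=0; pred: 20+0-6=14
Step 5: prey: 0+0-0=0; pred: 14+0-4=10
Step 6: prey: 0+0-0=0; pred: 10+0-3=7
Step 7: prey: 0+0-0=0; pred: 7+0-2=5

Answer: 0 5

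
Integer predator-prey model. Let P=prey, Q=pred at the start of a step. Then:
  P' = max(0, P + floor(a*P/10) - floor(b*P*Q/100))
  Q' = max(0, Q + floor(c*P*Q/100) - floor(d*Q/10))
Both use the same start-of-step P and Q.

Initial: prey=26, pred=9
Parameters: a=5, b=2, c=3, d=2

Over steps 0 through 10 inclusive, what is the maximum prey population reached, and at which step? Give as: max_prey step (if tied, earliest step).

Answer: 42 2

Derivation:
Step 1: prey: 26+13-4=35; pred: 9+7-1=15
Step 2: prey: 35+17-10=42; pred: 15+15-3=27
Step 3: prey: 42+21-22=41; pred: 27+34-5=56
Step 4: prey: 41+20-45=16; pred: 56+68-11=113
Step 5: prey: 16+8-36=0; pred: 113+54-22=145
Step 6: prey: 0+0-0=0; pred: 145+0-29=116
Step 7: prey: 0+0-0=0; pred: 116+0-23=93
Step 8: prey: 0+0-0=0; pred: 93+0-18=75
Step 9: prey: 0+0-0=0; pred: 75+0-15=60
Step 10: prey: 0+0-0=0; pred: 60+0-12=48
Max prey = 42 at step 2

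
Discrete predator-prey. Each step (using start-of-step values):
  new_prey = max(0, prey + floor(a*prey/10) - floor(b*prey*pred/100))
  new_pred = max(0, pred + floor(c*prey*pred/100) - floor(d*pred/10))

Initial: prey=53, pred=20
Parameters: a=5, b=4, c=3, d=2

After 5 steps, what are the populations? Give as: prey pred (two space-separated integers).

Step 1: prey: 53+26-42=37; pred: 20+31-4=47
Step 2: prey: 37+18-69=0; pred: 47+52-9=90
Step 3: prey: 0+0-0=0; pred: 90+0-18=72
Step 4: prey: 0+0-0=0; pred: 72+0-14=58
Step 5: prey: 0+0-0=0; pred: 58+0-11=47

Answer: 0 47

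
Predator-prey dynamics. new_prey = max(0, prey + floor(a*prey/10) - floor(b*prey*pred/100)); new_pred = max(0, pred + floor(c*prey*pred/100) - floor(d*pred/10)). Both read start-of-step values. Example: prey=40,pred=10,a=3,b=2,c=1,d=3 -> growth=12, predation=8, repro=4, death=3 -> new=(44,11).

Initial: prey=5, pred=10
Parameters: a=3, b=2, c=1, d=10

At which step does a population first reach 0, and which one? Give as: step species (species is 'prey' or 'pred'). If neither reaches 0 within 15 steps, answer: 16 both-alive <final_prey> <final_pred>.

Answer: 1 pred

Derivation:
Step 1: prey: 5+1-1=5; pred: 10+0-10=0
First extinction: pred at step 1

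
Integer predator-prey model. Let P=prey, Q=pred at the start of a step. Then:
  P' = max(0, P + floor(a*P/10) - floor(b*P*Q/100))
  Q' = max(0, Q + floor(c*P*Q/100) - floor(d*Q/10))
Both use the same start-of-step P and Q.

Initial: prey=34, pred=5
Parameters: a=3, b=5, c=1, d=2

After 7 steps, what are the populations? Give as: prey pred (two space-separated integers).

Step 1: prey: 34+10-8=36; pred: 5+1-1=5
Step 2: prey: 36+10-9=37; pred: 5+1-1=5
Step 3: prey: 37+11-9=39; pred: 5+1-1=5
Step 4: prey: 39+11-9=41; pred: 5+1-1=5
Step 5: prey: 41+12-10=43; pred: 5+2-1=6
Step 6: prey: 43+12-12=43; pred: 6+2-1=7
Step 7: prey: 43+12-15=40; pred: 7+3-1=9

Answer: 40 9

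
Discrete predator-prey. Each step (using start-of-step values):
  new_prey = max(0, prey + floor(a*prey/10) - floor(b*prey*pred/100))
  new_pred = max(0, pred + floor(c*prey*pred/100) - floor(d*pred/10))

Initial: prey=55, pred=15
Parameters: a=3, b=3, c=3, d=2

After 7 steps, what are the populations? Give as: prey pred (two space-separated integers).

Answer: 0 38

Derivation:
Step 1: prey: 55+16-24=47; pred: 15+24-3=36
Step 2: prey: 47+14-50=11; pred: 36+50-7=79
Step 3: prey: 11+3-26=0; pred: 79+26-15=90
Step 4: prey: 0+0-0=0; pred: 90+0-18=72
Step 5: prey: 0+0-0=0; pred: 72+0-14=58
Step 6: prey: 0+0-0=0; pred: 58+0-11=47
Step 7: prey: 0+0-0=0; pred: 47+0-9=38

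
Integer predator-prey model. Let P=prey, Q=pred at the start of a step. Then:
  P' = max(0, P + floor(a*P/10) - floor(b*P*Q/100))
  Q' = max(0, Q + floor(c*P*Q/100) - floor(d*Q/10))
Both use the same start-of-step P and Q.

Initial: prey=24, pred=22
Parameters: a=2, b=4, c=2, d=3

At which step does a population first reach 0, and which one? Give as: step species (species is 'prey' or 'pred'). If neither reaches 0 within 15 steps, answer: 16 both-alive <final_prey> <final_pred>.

Answer: 16 both-alive 1 3

Derivation:
Step 1: prey: 24+4-21=7; pred: 22+10-6=26
Step 2: prey: 7+1-7=1; pred: 26+3-7=22
Step 3: prey: 1+0-0=1; pred: 22+0-6=16
Step 4: prey: 1+0-0=1; pred: 16+0-4=12
Step 5: prey: 1+0-0=1; pred: 12+0-3=9
Step 6: prey: 1+0-0=1; pred: 9+0-2=7
Step 7: prey: 1+0-0=1; pred: 7+0-2=5
Step 8: prey: 1+0-0=1; pred: 5+0-1=4
Step 9: prey: 1+0-0=1; pred: 4+0-1=3
Step 10: prey: 1+0-0=1; pred: 3+0-0=3
Steps 11-15: state stable at prey=1, pred=3 (no change)
No extinction within 15 steps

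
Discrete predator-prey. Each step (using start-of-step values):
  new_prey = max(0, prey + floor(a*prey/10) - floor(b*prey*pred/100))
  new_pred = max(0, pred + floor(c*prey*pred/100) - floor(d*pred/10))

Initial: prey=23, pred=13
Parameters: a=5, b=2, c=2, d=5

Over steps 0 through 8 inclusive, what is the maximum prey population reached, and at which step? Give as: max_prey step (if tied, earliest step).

Step 1: prey: 23+11-5=29; pred: 13+5-6=12
Step 2: prey: 29+14-6=37; pred: 12+6-6=12
Step 3: prey: 37+18-8=47; pred: 12+8-6=14
Step 4: prey: 47+23-13=57; pred: 14+13-7=20
Step 5: prey: 57+28-22=63; pred: 20+22-10=32
Step 6: prey: 63+31-40=54; pred: 32+40-16=56
Step 7: prey: 54+27-60=21; pred: 56+60-28=88
Step 8: prey: 21+10-36=0; pred: 88+36-44=80
Max prey = 63 at step 5

Answer: 63 5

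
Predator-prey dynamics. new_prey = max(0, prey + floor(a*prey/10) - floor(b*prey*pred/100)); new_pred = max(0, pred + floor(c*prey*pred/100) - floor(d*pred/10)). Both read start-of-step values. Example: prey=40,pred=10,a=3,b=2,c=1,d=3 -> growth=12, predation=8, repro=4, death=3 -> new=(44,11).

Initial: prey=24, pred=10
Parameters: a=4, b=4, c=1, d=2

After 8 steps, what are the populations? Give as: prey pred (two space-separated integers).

Step 1: prey: 24+9-9=24; pred: 10+2-2=10
Step 2: prey: 24+9-9=24; pred: 10+2-2=10
Step 3: prey: 24+9-9=24; pred: 10+2-2=10
Step 4: prey: 24+9-9=24; pred: 10+2-2=10
Step 5: prey: 24+9-9=24; pred: 10+2-2=10
Step 6: prey: 24+9-9=24; pred: 10+2-2=10
Step 7: prey: 24+9-9=24; pred: 10+2-2=10
Step 8: prey: 24+9-9=24; pred: 10+2-2=10

Answer: 24 10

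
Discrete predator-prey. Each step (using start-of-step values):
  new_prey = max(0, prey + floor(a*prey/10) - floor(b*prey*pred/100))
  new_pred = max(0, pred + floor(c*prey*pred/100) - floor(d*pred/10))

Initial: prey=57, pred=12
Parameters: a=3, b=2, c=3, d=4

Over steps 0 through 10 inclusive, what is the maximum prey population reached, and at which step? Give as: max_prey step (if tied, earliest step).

Step 1: prey: 57+17-13=61; pred: 12+20-4=28
Step 2: prey: 61+18-34=45; pred: 28+51-11=68
Step 3: prey: 45+13-61=0; pred: 68+91-27=132
Step 4: prey: 0+0-0=0; pred: 132+0-52=80
Step 5: prey: 0+0-0=0; pred: 80+0-32=48
Step 6: prey: 0+0-0=0; pred: 48+0-19=29
Step 7: prey: 0+0-0=0; pred: 29+0-11=18
Step 8: prey: 0+0-0=0; pred: 18+0-7=11
Step 9: prey: 0+0-0=0; pred: 11+0-4=7
Step 10: prey: 0+0-0=0; pred: 7+0-2=5
Max prey = 61 at step 1

Answer: 61 1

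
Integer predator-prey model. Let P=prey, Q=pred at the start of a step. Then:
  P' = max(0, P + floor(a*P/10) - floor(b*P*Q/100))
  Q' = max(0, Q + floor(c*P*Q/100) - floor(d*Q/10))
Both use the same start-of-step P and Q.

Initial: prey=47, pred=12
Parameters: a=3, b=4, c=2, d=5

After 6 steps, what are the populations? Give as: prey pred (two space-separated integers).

Answer: 2 5

Derivation:
Step 1: prey: 47+14-22=39; pred: 12+11-6=17
Step 2: prey: 39+11-26=24; pred: 17+13-8=22
Step 3: prey: 24+7-21=10; pred: 22+10-11=21
Step 4: prey: 10+3-8=5; pred: 21+4-10=15
Step 5: prey: 5+1-3=3; pred: 15+1-7=9
Step 6: prey: 3+0-1=2; pred: 9+0-4=5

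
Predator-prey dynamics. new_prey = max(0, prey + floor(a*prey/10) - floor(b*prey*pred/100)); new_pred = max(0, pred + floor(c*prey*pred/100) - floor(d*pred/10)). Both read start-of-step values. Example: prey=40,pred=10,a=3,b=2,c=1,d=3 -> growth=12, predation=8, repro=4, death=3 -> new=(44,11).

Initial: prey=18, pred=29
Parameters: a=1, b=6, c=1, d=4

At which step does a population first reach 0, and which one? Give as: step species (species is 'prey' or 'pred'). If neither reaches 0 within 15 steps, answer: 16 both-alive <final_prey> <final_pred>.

Step 1: prey: 18+1-31=0; pred: 29+5-11=23
First extinction: prey at step 1

Answer: 1 prey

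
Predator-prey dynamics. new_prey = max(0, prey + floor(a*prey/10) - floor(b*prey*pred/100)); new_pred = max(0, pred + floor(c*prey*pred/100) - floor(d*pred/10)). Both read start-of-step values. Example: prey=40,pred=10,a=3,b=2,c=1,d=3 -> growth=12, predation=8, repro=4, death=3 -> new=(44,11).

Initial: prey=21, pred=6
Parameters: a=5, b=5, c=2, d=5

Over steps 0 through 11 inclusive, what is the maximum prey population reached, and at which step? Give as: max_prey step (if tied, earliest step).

Answer: 54 5

Derivation:
Step 1: prey: 21+10-6=25; pred: 6+2-3=5
Step 2: prey: 25+12-6=31; pred: 5+2-2=5
Step 3: prey: 31+15-7=39; pred: 5+3-2=6
Step 4: prey: 39+19-11=47; pred: 6+4-3=7
Step 5: prey: 47+23-16=54; pred: 7+6-3=10
Step 6: prey: 54+27-27=54; pred: 10+10-5=15
Step 7: prey: 54+27-40=41; pred: 15+16-7=24
Step 8: prey: 41+20-49=12; pred: 24+19-12=31
Step 9: prey: 12+6-18=0; pred: 31+7-15=23
Step 10: prey: 0+0-0=0; pred: 23+0-11=12
Step 11: prey: 0+0-0=0; pred: 12+0-6=6
Max prey = 54 at step 5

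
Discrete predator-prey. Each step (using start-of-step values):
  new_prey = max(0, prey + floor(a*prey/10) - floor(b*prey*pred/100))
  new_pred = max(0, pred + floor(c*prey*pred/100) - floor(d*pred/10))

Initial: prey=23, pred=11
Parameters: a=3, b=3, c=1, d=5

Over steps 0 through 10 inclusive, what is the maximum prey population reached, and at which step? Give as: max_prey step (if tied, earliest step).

Answer: 120 10

Derivation:
Step 1: prey: 23+6-7=22; pred: 11+2-5=8
Step 2: prey: 22+6-5=23; pred: 8+1-4=5
Step 3: prey: 23+6-3=26; pred: 5+1-2=4
Step 4: prey: 26+7-3=30; pred: 4+1-2=3
Step 5: prey: 30+9-2=37; pred: 3+0-1=2
Step 6: prey: 37+11-2=46; pred: 2+0-1=1
Step 7: prey: 46+13-1=58; pred: 1+0-0=1
Step 8: prey: 58+17-1=74; pred: 1+0-0=1
Step 9: prey: 74+22-2=94; pred: 1+0-0=1
Step 10: prey: 94+28-2=120; pred: 1+0-0=1
Max prey = 120 at step 10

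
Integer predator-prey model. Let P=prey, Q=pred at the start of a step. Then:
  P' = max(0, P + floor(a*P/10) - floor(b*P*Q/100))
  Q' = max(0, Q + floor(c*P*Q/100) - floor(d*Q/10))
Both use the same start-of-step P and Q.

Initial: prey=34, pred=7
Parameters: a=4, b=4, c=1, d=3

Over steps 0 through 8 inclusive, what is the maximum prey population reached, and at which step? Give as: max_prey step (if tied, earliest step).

Answer: 54 5

Derivation:
Step 1: prey: 34+13-9=38; pred: 7+2-2=7
Step 2: prey: 38+15-10=43; pred: 7+2-2=7
Step 3: prey: 43+17-12=48; pred: 7+3-2=8
Step 4: prey: 48+19-15=52; pred: 8+3-2=9
Step 5: prey: 52+20-18=54; pred: 9+4-2=11
Step 6: prey: 54+21-23=52; pred: 11+5-3=13
Step 7: prey: 52+20-27=45; pred: 13+6-3=16
Step 8: prey: 45+18-28=35; pred: 16+7-4=19
Max prey = 54 at step 5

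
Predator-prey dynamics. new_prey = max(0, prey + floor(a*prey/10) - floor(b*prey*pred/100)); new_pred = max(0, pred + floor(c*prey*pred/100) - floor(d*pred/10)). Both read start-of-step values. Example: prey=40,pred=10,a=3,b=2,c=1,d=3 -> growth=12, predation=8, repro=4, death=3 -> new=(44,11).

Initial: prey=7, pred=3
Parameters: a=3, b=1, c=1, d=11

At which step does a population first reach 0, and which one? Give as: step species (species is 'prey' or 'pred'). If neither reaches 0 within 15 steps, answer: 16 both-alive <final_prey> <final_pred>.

Step 1: prey: 7+2-0=9; pred: 3+0-3=0
First extinction: pred at step 1

Answer: 1 pred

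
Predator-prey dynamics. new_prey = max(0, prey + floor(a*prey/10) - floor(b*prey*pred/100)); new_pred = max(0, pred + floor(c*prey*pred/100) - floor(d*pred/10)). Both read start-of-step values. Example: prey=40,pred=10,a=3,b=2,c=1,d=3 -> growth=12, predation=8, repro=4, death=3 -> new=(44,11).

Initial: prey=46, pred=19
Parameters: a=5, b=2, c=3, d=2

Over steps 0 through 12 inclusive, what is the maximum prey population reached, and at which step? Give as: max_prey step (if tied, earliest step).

Step 1: prey: 46+23-17=52; pred: 19+26-3=42
Step 2: prey: 52+26-43=35; pred: 42+65-8=99
Step 3: prey: 35+17-69=0; pred: 99+103-19=183
Step 4: prey: 0+0-0=0; pred: 183+0-36=147
Step 5: prey: 0+0-0=0; pred: 147+0-29=118
Step 6: prey: 0+0-0=0; pred: 118+0-23=95
Step 7: prey: 0+0-0=0; pred: 95+0-19=76
Step 8: prey: 0+0-0=0; pred: 76+0-15=61
Step 9: prey: 0+0-0=0; pred: 61+0-12=49
Step 10: prey: 0+0-0=0; pred: 49+0-9=40
Step 11: prey: 0+0-0=0; pred: 40+0-8=32
Step 12: prey: 0+0-0=0; pred: 32+0-6=26
Max prey = 52 at step 1

Answer: 52 1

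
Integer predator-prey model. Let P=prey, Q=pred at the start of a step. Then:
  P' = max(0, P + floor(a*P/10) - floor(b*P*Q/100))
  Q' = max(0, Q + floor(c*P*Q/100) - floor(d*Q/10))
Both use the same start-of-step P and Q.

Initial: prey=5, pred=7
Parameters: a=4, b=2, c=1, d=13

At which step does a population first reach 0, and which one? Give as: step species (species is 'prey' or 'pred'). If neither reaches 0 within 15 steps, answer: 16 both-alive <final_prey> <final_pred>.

Answer: 1 pred

Derivation:
Step 1: prey: 5+2-0=7; pred: 7+0-9=0
First extinction: pred at step 1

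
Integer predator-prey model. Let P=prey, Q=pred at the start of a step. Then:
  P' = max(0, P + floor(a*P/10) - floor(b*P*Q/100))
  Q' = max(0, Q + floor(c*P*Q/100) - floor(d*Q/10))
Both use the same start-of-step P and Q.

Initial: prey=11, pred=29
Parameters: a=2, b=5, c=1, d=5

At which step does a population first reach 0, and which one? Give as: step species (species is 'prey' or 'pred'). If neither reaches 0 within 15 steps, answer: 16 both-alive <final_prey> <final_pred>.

Answer: 1 prey

Derivation:
Step 1: prey: 11+2-15=0; pred: 29+3-14=18
First extinction: prey at step 1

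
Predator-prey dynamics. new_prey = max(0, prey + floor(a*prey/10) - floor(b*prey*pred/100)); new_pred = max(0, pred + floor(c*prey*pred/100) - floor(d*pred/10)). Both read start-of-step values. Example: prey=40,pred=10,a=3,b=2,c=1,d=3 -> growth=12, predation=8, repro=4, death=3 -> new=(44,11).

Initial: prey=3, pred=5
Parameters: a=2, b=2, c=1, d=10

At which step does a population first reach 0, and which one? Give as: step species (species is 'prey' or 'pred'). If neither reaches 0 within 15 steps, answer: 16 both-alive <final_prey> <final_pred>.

Answer: 1 pred

Derivation:
Step 1: prey: 3+0-0=3; pred: 5+0-5=0
First extinction: pred at step 1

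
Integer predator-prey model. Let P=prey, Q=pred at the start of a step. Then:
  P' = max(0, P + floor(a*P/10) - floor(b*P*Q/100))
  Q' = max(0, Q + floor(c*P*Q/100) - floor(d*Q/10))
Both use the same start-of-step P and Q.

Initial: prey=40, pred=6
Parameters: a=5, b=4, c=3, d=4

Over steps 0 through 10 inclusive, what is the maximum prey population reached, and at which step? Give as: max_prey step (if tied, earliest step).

Answer: 54 2

Derivation:
Step 1: prey: 40+20-9=51; pred: 6+7-2=11
Step 2: prey: 51+25-22=54; pred: 11+16-4=23
Step 3: prey: 54+27-49=32; pred: 23+37-9=51
Step 4: prey: 32+16-65=0; pred: 51+48-20=79
Step 5: prey: 0+0-0=0; pred: 79+0-31=48
Step 6: prey: 0+0-0=0; pred: 48+0-19=29
Step 7: prey: 0+0-0=0; pred: 29+0-11=18
Step 8: prey: 0+0-0=0; pred: 18+0-7=11
Step 9: prey: 0+0-0=0; pred: 11+0-4=7
Step 10: prey: 0+0-0=0; pred: 7+0-2=5
Max prey = 54 at step 2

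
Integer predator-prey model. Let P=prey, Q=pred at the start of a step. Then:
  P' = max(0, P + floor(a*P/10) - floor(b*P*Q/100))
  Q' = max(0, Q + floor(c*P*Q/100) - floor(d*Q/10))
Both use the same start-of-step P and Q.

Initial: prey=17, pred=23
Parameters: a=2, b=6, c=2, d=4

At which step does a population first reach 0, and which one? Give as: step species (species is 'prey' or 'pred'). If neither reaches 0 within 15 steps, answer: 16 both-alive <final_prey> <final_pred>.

Step 1: prey: 17+3-23=0; pred: 23+7-9=21
First extinction: prey at step 1

Answer: 1 prey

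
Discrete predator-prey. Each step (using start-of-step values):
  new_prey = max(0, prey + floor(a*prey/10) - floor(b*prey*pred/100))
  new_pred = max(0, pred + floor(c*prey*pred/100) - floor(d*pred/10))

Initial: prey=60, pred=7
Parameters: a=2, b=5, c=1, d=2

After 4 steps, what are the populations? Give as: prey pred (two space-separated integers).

Answer: 9 15

Derivation:
Step 1: prey: 60+12-21=51; pred: 7+4-1=10
Step 2: prey: 51+10-25=36; pred: 10+5-2=13
Step 3: prey: 36+7-23=20; pred: 13+4-2=15
Step 4: prey: 20+4-15=9; pred: 15+3-3=15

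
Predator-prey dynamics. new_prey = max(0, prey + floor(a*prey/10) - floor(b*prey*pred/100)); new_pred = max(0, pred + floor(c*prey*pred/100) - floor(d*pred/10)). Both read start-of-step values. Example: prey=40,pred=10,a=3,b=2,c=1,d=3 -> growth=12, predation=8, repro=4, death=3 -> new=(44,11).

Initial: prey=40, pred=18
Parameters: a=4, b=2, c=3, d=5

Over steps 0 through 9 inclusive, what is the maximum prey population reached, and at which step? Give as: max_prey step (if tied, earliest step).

Step 1: prey: 40+16-14=42; pred: 18+21-9=30
Step 2: prey: 42+16-25=33; pred: 30+37-15=52
Step 3: prey: 33+13-34=12; pred: 52+51-26=77
Step 4: prey: 12+4-18=0; pred: 77+27-38=66
Step 5: prey: 0+0-0=0; pred: 66+0-33=33
Step 6: prey: 0+0-0=0; pred: 33+0-16=17
Step 7: prey: 0+0-0=0; pred: 17+0-8=9
Step 8: prey: 0+0-0=0; pred: 9+0-4=5
Step 9: prey: 0+0-0=0; pred: 5+0-2=3
Max prey = 42 at step 1

Answer: 42 1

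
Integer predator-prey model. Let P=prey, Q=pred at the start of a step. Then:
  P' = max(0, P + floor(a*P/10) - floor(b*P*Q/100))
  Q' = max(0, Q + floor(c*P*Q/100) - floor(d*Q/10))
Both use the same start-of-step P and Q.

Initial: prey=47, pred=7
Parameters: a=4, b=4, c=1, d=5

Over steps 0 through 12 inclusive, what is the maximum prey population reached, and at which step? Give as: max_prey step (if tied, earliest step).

Answer: 74 5

Derivation:
Step 1: prey: 47+18-13=52; pred: 7+3-3=7
Step 2: prey: 52+20-14=58; pred: 7+3-3=7
Step 3: prey: 58+23-16=65; pred: 7+4-3=8
Step 4: prey: 65+26-20=71; pred: 8+5-4=9
Step 5: prey: 71+28-25=74; pred: 9+6-4=11
Step 6: prey: 74+29-32=71; pred: 11+8-5=14
Step 7: prey: 71+28-39=60; pred: 14+9-7=16
Step 8: prey: 60+24-38=46; pred: 16+9-8=17
Step 9: prey: 46+18-31=33; pred: 17+7-8=16
Step 10: prey: 33+13-21=25; pred: 16+5-8=13
Step 11: prey: 25+10-13=22; pred: 13+3-6=10
Step 12: prey: 22+8-8=22; pred: 10+2-5=7
Max prey = 74 at step 5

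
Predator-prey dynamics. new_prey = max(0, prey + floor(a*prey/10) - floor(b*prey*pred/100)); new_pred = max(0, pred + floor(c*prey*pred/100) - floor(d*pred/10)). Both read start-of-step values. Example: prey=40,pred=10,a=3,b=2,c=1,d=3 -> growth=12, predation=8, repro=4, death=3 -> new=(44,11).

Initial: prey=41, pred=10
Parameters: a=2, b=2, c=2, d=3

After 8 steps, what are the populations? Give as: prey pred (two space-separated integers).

Step 1: prey: 41+8-8=41; pred: 10+8-3=15
Step 2: prey: 41+8-12=37; pred: 15+12-4=23
Step 3: prey: 37+7-17=27; pred: 23+17-6=34
Step 4: prey: 27+5-18=14; pred: 34+18-10=42
Step 5: prey: 14+2-11=5; pred: 42+11-12=41
Step 6: prey: 5+1-4=2; pred: 41+4-12=33
Step 7: prey: 2+0-1=1; pred: 33+1-9=25
Step 8: prey: 1+0-0=1; pred: 25+0-7=18

Answer: 1 18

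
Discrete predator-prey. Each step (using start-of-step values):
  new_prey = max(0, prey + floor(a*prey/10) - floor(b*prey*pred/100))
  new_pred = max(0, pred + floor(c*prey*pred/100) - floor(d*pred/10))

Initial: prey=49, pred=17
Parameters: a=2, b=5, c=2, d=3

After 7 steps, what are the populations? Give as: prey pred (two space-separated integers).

Answer: 0 6

Derivation:
Step 1: prey: 49+9-41=17; pred: 17+16-5=28
Step 2: prey: 17+3-23=0; pred: 28+9-8=29
Step 3: prey: 0+0-0=0; pred: 29+0-8=21
Step 4: prey: 0+0-0=0; pred: 21+0-6=15
Step 5: prey: 0+0-0=0; pred: 15+0-4=11
Step 6: prey: 0+0-0=0; pred: 11+0-3=8
Step 7: prey: 0+0-0=0; pred: 8+0-2=6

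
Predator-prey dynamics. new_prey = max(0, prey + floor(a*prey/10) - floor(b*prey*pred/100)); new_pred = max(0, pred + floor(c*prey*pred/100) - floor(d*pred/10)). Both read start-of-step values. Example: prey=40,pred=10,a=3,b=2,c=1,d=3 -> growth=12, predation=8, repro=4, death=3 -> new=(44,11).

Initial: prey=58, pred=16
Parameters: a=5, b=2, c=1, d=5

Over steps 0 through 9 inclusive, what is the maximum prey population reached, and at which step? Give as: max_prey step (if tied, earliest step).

Step 1: prey: 58+29-18=69; pred: 16+9-8=17
Step 2: prey: 69+34-23=80; pred: 17+11-8=20
Step 3: prey: 80+40-32=88; pred: 20+16-10=26
Step 4: prey: 88+44-45=87; pred: 26+22-13=35
Step 5: prey: 87+43-60=70; pred: 35+30-17=48
Step 6: prey: 70+35-67=38; pred: 48+33-24=57
Step 7: prey: 38+19-43=14; pred: 57+21-28=50
Step 8: prey: 14+7-14=7; pred: 50+7-25=32
Step 9: prey: 7+3-4=6; pred: 32+2-16=18
Max prey = 88 at step 3

Answer: 88 3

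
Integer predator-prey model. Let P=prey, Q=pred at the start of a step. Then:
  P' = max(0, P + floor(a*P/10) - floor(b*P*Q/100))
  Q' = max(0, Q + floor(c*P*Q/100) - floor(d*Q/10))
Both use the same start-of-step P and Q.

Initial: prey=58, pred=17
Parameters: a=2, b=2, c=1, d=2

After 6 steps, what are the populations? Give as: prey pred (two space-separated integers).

Answer: 4 26

Derivation:
Step 1: prey: 58+11-19=50; pred: 17+9-3=23
Step 2: prey: 50+10-23=37; pred: 23+11-4=30
Step 3: prey: 37+7-22=22; pred: 30+11-6=35
Step 4: prey: 22+4-15=11; pred: 35+7-7=35
Step 5: prey: 11+2-7=6; pred: 35+3-7=31
Step 6: prey: 6+1-3=4; pred: 31+1-6=26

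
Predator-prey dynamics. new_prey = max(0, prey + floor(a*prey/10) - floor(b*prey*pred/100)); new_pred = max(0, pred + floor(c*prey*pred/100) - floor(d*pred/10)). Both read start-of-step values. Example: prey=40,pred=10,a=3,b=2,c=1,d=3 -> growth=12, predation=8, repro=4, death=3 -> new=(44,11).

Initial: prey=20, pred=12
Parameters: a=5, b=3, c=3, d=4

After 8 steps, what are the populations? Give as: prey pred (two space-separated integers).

Answer: 3 15

Derivation:
Step 1: prey: 20+10-7=23; pred: 12+7-4=15
Step 2: prey: 23+11-10=24; pred: 15+10-6=19
Step 3: prey: 24+12-13=23; pred: 19+13-7=25
Step 4: prey: 23+11-17=17; pred: 25+17-10=32
Step 5: prey: 17+8-16=9; pred: 32+16-12=36
Step 6: prey: 9+4-9=4; pred: 36+9-14=31
Step 7: prey: 4+2-3=3; pred: 31+3-12=22
Step 8: prey: 3+1-1=3; pred: 22+1-8=15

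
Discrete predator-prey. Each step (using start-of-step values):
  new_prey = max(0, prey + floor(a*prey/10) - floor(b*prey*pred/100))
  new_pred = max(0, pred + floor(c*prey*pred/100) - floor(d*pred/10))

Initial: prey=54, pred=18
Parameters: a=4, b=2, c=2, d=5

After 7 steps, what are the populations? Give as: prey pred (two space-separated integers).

Step 1: prey: 54+21-19=56; pred: 18+19-9=28
Step 2: prey: 56+22-31=47; pred: 28+31-14=45
Step 3: prey: 47+18-42=23; pred: 45+42-22=65
Step 4: prey: 23+9-29=3; pred: 65+29-32=62
Step 5: prey: 3+1-3=1; pred: 62+3-31=34
Step 6: prey: 1+0-0=1; pred: 34+0-17=17
Step 7: prey: 1+0-0=1; pred: 17+0-8=9

Answer: 1 9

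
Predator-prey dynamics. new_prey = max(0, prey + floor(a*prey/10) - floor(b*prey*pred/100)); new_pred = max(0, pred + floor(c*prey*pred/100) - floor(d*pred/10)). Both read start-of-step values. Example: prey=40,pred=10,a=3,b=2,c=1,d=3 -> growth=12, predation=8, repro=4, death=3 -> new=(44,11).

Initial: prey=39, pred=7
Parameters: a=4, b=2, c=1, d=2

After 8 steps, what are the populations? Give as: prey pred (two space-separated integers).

Step 1: prey: 39+15-5=49; pred: 7+2-1=8
Step 2: prey: 49+19-7=61; pred: 8+3-1=10
Step 3: prey: 61+24-12=73; pred: 10+6-2=14
Step 4: prey: 73+29-20=82; pred: 14+10-2=22
Step 5: prey: 82+32-36=78; pred: 22+18-4=36
Step 6: prey: 78+31-56=53; pred: 36+28-7=57
Step 7: prey: 53+21-60=14; pred: 57+30-11=76
Step 8: prey: 14+5-21=0; pred: 76+10-15=71

Answer: 0 71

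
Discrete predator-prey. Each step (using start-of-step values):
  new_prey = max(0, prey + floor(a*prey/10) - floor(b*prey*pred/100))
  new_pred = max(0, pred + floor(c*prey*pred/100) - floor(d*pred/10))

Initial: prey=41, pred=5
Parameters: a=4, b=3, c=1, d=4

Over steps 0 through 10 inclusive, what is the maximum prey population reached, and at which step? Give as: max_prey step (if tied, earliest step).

Answer: 118 6

Derivation:
Step 1: prey: 41+16-6=51; pred: 5+2-2=5
Step 2: prey: 51+20-7=64; pred: 5+2-2=5
Step 3: prey: 64+25-9=80; pred: 5+3-2=6
Step 4: prey: 80+32-14=98; pred: 6+4-2=8
Step 5: prey: 98+39-23=114; pred: 8+7-3=12
Step 6: prey: 114+45-41=118; pred: 12+13-4=21
Step 7: prey: 118+47-74=91; pred: 21+24-8=37
Step 8: prey: 91+36-101=26; pred: 37+33-14=56
Step 9: prey: 26+10-43=0; pred: 56+14-22=48
Step 10: prey: 0+0-0=0; pred: 48+0-19=29
Max prey = 118 at step 6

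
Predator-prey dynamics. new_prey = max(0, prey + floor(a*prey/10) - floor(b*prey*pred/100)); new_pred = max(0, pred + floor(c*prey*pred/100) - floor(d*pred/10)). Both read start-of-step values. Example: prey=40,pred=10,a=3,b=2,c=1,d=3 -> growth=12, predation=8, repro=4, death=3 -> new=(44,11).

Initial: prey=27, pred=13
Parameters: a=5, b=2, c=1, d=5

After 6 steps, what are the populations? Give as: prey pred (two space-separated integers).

Answer: 138 15

Derivation:
Step 1: prey: 27+13-7=33; pred: 13+3-6=10
Step 2: prey: 33+16-6=43; pred: 10+3-5=8
Step 3: prey: 43+21-6=58; pred: 8+3-4=7
Step 4: prey: 58+29-8=79; pred: 7+4-3=8
Step 5: prey: 79+39-12=106; pred: 8+6-4=10
Step 6: prey: 106+53-21=138; pred: 10+10-5=15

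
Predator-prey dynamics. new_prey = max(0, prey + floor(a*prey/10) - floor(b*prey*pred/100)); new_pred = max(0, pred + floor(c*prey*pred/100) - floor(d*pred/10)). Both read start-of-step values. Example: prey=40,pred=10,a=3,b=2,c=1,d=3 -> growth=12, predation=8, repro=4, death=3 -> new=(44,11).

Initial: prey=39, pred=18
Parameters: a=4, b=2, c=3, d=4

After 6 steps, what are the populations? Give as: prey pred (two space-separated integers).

Step 1: prey: 39+15-14=40; pred: 18+21-7=32
Step 2: prey: 40+16-25=31; pred: 32+38-12=58
Step 3: prey: 31+12-35=8; pred: 58+53-23=88
Step 4: prey: 8+3-14=0; pred: 88+21-35=74
Step 5: prey: 0+0-0=0; pred: 74+0-29=45
Step 6: prey: 0+0-0=0; pred: 45+0-18=27

Answer: 0 27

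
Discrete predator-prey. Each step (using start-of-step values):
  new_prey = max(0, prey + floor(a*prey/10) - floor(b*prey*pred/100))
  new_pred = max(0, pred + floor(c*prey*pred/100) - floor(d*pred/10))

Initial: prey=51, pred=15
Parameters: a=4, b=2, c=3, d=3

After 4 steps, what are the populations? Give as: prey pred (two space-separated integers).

Answer: 0 109

Derivation:
Step 1: prey: 51+20-15=56; pred: 15+22-4=33
Step 2: prey: 56+22-36=42; pred: 33+55-9=79
Step 3: prey: 42+16-66=0; pred: 79+99-23=155
Step 4: prey: 0+0-0=0; pred: 155+0-46=109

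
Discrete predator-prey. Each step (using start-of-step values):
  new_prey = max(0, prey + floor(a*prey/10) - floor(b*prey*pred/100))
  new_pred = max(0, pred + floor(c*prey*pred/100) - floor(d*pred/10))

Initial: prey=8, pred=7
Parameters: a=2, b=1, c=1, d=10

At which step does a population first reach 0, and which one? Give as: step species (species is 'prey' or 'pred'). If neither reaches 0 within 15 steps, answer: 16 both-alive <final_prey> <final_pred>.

Step 1: prey: 8+1-0=9; pred: 7+0-7=0
First extinction: pred at step 1

Answer: 1 pred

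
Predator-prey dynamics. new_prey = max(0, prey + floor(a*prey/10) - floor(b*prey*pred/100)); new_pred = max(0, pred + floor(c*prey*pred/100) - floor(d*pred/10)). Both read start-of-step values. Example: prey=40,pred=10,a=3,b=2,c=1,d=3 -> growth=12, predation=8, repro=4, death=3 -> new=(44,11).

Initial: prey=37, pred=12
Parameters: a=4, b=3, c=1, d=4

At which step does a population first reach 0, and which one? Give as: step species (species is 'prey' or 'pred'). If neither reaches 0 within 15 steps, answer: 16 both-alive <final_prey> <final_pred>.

Step 1: prey: 37+14-13=38; pred: 12+4-4=12
Step 2: prey: 38+15-13=40; pred: 12+4-4=12
Step 3: prey: 40+16-14=42; pred: 12+4-4=12
Step 4: prey: 42+16-15=43; pred: 12+5-4=13
Step 5: prey: 43+17-16=44; pred: 13+5-5=13
Step 6: prey: 44+17-17=44; pred: 13+5-5=13
Steps 7-15: state stable at prey=44, pred=13 (no change)
No extinction within 15 steps

Answer: 16 both-alive 44 13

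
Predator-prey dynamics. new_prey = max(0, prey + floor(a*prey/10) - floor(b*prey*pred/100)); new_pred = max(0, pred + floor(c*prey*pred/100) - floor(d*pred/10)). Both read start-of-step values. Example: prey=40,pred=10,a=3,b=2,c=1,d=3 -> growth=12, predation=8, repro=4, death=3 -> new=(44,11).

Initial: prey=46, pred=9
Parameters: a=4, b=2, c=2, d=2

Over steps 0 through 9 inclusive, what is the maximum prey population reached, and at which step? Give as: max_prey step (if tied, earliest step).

Answer: 61 2

Derivation:
Step 1: prey: 46+18-8=56; pred: 9+8-1=16
Step 2: prey: 56+22-17=61; pred: 16+17-3=30
Step 3: prey: 61+24-36=49; pred: 30+36-6=60
Step 4: prey: 49+19-58=10; pred: 60+58-12=106
Step 5: prey: 10+4-21=0; pred: 106+21-21=106
Step 6: prey: 0+0-0=0; pred: 106+0-21=85
Step 7: prey: 0+0-0=0; pred: 85+0-17=68
Step 8: prey: 0+0-0=0; pred: 68+0-13=55
Step 9: prey: 0+0-0=0; pred: 55+0-11=44
Max prey = 61 at step 2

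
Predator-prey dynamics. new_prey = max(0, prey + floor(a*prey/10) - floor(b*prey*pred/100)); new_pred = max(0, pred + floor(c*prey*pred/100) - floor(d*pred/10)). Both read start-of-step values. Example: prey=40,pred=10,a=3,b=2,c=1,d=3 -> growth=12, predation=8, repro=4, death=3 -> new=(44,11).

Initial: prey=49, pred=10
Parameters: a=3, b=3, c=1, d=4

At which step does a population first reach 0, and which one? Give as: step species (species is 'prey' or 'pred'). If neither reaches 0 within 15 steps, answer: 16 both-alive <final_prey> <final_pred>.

Answer: 16 both-alive 49 10

Derivation:
Step 1: prey: 49+14-14=49; pred: 10+4-4=10
Steps 2-15: state stable at prey=49, pred=10 (no change)
No extinction within 15 steps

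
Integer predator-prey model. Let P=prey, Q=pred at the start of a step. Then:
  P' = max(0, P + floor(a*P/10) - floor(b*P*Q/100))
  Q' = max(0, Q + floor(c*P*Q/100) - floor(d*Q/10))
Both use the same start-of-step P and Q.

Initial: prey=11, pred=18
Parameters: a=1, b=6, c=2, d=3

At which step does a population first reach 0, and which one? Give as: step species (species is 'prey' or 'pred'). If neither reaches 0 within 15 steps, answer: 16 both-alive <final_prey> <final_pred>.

Step 1: prey: 11+1-11=1; pred: 18+3-5=16
Step 2: prey: 1+0-0=1; pred: 16+0-4=12
Step 3: prey: 1+0-0=1; pred: 12+0-3=9
Step 4: prey: 1+0-0=1; pred: 9+0-2=7
Step 5: prey: 1+0-0=1; pred: 7+0-2=5
Step 6: prey: 1+0-0=1; pred: 5+0-1=4
Step 7: prey: 1+0-0=1; pred: 4+0-1=3
Step 8: prey: 1+0-0=1; pred: 3+0-0=3
Steps 9-15: state stable at prey=1, pred=3 (no change)
No extinction within 15 steps

Answer: 16 both-alive 1 3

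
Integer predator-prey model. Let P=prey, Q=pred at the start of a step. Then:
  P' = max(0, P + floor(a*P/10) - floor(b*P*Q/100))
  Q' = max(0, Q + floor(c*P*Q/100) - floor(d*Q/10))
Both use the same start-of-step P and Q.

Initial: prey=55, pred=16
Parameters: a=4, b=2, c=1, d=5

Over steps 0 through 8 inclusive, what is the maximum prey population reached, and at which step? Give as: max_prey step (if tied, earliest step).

Step 1: prey: 55+22-17=60; pred: 16+8-8=16
Step 2: prey: 60+24-19=65; pred: 16+9-8=17
Step 3: prey: 65+26-22=69; pred: 17+11-8=20
Step 4: prey: 69+27-27=69; pred: 20+13-10=23
Step 5: prey: 69+27-31=65; pred: 23+15-11=27
Step 6: prey: 65+26-35=56; pred: 27+17-13=31
Step 7: prey: 56+22-34=44; pred: 31+17-15=33
Step 8: prey: 44+17-29=32; pred: 33+14-16=31
Max prey = 69 at step 3

Answer: 69 3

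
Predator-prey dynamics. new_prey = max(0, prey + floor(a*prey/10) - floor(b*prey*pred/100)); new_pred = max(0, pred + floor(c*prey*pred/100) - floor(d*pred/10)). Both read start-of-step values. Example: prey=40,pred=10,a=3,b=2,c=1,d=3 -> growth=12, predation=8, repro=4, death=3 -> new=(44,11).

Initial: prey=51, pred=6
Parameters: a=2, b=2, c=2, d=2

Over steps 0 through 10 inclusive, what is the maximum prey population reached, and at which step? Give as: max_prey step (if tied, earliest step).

Answer: 55 1

Derivation:
Step 1: prey: 51+10-6=55; pred: 6+6-1=11
Step 2: prey: 55+11-12=54; pred: 11+12-2=21
Step 3: prey: 54+10-22=42; pred: 21+22-4=39
Step 4: prey: 42+8-32=18; pred: 39+32-7=64
Step 5: prey: 18+3-23=0; pred: 64+23-12=75
Step 6: prey: 0+0-0=0; pred: 75+0-15=60
Step 7: prey: 0+0-0=0; pred: 60+0-12=48
Step 8: prey: 0+0-0=0; pred: 48+0-9=39
Step 9: prey: 0+0-0=0; pred: 39+0-7=32
Step 10: prey: 0+0-0=0; pred: 32+0-6=26
Max prey = 55 at step 1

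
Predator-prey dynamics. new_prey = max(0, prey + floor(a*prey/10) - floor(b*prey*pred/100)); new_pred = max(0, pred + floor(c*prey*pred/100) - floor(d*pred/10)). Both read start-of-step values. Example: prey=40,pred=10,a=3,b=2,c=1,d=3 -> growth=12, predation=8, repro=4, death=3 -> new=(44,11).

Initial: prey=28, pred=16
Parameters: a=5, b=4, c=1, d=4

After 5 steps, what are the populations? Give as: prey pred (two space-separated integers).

Answer: 29 7

Derivation:
Step 1: prey: 28+14-17=25; pred: 16+4-6=14
Step 2: prey: 25+12-14=23; pred: 14+3-5=12
Step 3: prey: 23+11-11=23; pred: 12+2-4=10
Step 4: prey: 23+11-9=25; pred: 10+2-4=8
Step 5: prey: 25+12-8=29; pred: 8+2-3=7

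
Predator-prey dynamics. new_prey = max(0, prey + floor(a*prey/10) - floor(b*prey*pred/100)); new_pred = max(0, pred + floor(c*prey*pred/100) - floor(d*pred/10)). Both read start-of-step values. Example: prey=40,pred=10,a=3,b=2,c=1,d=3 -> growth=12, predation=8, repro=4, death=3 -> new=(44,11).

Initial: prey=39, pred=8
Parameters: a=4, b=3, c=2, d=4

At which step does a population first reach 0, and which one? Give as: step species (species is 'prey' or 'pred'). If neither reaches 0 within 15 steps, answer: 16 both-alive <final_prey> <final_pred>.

Step 1: prey: 39+15-9=45; pred: 8+6-3=11
Step 2: prey: 45+18-14=49; pred: 11+9-4=16
Step 3: prey: 49+19-23=45; pred: 16+15-6=25
Step 4: prey: 45+18-33=30; pred: 25+22-10=37
Step 5: prey: 30+12-33=9; pred: 37+22-14=45
Step 6: prey: 9+3-12=0; pred: 45+8-18=35
First extinction: prey at step 6

Answer: 6 prey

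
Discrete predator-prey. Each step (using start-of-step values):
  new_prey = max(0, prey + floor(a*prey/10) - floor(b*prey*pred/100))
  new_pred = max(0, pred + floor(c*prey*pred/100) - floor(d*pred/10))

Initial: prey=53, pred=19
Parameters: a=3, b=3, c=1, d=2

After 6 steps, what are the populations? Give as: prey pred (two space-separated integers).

Step 1: prey: 53+15-30=38; pred: 19+10-3=26
Step 2: prey: 38+11-29=20; pred: 26+9-5=30
Step 3: prey: 20+6-18=8; pred: 30+6-6=30
Step 4: prey: 8+2-7=3; pred: 30+2-6=26
Step 5: prey: 3+0-2=1; pred: 26+0-5=21
Step 6: prey: 1+0-0=1; pred: 21+0-4=17

Answer: 1 17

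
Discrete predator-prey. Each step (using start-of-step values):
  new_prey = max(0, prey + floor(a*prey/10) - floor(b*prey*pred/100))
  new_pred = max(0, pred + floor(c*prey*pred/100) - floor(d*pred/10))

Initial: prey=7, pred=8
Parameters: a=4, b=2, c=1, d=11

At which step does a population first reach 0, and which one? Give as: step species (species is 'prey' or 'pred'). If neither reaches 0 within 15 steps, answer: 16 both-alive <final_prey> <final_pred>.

Answer: 1 pred

Derivation:
Step 1: prey: 7+2-1=8; pred: 8+0-8=0
First extinction: pred at step 1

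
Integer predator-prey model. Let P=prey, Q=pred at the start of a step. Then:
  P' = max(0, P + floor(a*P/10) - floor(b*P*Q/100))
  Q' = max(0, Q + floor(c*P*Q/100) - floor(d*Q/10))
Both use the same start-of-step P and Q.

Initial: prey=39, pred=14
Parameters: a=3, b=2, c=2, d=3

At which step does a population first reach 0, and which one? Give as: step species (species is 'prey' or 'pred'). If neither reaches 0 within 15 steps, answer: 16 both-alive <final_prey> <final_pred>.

Step 1: prey: 39+11-10=40; pred: 14+10-4=20
Step 2: prey: 40+12-16=36; pred: 20+16-6=30
Step 3: prey: 36+10-21=25; pred: 30+21-9=42
Step 4: prey: 25+7-21=11; pred: 42+21-12=51
Step 5: prey: 11+3-11=3; pred: 51+11-15=47
Step 6: prey: 3+0-2=1; pred: 47+2-14=35
Step 7: prey: 1+0-0=1; pred: 35+0-10=25
Step 8: prey: 1+0-0=1; pred: 25+0-7=18
Step 9: prey: 1+0-0=1; pred: 18+0-5=13
Step 10: prey: 1+0-0=1; pred: 13+0-3=10
Step 11: prey: 1+0-0=1; pred: 10+0-3=7
Step 12: prey: 1+0-0=1; pred: 7+0-2=5
Step 13: prey: 1+0-0=1; pred: 5+0-1=4
Step 14: prey: 1+0-0=1; pred: 4+0-1=3
Step 15: prey: 1+0-0=1; pred: 3+0-0=3
No extinction within 15 steps

Answer: 16 both-alive 1 3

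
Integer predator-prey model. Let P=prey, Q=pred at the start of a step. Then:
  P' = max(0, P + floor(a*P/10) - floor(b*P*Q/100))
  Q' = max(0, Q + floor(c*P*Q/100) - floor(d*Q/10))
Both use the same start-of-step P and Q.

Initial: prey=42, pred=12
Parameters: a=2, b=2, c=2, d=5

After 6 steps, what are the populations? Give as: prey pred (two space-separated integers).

Step 1: prey: 42+8-10=40; pred: 12+10-6=16
Step 2: prey: 40+8-12=36; pred: 16+12-8=20
Step 3: prey: 36+7-14=29; pred: 20+14-10=24
Step 4: prey: 29+5-13=21; pred: 24+13-12=25
Step 5: prey: 21+4-10=15; pred: 25+10-12=23
Step 6: prey: 15+3-6=12; pred: 23+6-11=18

Answer: 12 18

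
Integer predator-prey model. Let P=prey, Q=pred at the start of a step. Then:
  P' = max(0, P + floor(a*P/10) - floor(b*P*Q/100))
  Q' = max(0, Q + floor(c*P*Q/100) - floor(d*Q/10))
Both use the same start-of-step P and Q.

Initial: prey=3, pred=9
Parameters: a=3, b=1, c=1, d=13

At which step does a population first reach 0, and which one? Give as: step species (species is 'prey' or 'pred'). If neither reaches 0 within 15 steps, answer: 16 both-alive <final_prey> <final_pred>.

Step 1: prey: 3+0-0=3; pred: 9+0-11=0
First extinction: pred at step 1

Answer: 1 pred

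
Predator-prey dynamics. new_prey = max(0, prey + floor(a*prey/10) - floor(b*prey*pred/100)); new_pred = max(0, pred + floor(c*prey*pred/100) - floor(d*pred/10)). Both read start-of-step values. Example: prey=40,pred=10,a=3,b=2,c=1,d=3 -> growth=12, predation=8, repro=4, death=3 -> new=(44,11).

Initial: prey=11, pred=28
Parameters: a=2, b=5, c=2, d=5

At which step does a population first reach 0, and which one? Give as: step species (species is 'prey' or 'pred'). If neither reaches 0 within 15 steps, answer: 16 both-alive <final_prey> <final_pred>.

Answer: 1 prey

Derivation:
Step 1: prey: 11+2-15=0; pred: 28+6-14=20
First extinction: prey at step 1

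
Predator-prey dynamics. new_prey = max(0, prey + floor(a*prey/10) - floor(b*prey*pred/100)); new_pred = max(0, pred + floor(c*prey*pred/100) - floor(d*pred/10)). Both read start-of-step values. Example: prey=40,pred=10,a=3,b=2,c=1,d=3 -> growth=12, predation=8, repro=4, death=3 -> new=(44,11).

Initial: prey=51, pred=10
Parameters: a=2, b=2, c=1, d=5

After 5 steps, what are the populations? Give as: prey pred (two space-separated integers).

Answer: 51 10

Derivation:
Step 1: prey: 51+10-10=51; pred: 10+5-5=10
Step 2: prey: 51+10-10=51; pred: 10+5-5=10
Step 3: prey: 51+10-10=51; pred: 10+5-5=10
Step 4: prey: 51+10-10=51; pred: 10+5-5=10
Step 5: prey: 51+10-10=51; pred: 10+5-5=10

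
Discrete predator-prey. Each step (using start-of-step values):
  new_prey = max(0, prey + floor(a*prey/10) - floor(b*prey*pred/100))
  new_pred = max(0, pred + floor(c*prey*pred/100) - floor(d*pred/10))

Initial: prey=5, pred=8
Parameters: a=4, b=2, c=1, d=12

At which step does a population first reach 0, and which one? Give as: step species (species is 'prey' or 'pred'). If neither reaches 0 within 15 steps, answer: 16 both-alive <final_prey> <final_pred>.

Step 1: prey: 5+2-0=7; pred: 8+0-9=0
First extinction: pred at step 1

Answer: 1 pred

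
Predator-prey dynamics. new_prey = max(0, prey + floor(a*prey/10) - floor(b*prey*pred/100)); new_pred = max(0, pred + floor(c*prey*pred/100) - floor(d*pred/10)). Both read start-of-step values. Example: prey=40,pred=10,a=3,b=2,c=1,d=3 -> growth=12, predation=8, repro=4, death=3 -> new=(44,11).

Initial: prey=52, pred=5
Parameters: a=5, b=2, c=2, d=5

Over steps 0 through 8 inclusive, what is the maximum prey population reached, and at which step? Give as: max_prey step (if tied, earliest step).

Answer: 118 3

Derivation:
Step 1: prey: 52+26-5=73; pred: 5+5-2=8
Step 2: prey: 73+36-11=98; pred: 8+11-4=15
Step 3: prey: 98+49-29=118; pred: 15+29-7=37
Step 4: prey: 118+59-87=90; pred: 37+87-18=106
Step 5: prey: 90+45-190=0; pred: 106+190-53=243
Step 6: prey: 0+0-0=0; pred: 243+0-121=122
Step 7: prey: 0+0-0=0; pred: 122+0-61=61
Step 8: prey: 0+0-0=0; pred: 61+0-30=31
Max prey = 118 at step 3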